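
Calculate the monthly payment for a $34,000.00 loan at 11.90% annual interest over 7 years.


Loan payment formula: PMT = PV × r / (1 − (1 + r)^(−n))
Monthly rate r = 0.119/12 ≈ 0.00991667, n = 84 months
Denominator: 1 − (1 + 0.119/12)^(−84) = 0.563469
PMT = $34,000.00 × (0.119/12) / 0.563469
PMT = $598.38 per month

PMT = PV × r / (1-(1+r)^(-n)) = $598.38/month


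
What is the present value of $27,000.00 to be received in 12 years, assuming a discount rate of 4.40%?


Present value formula: PV = FV / (1 + r)^t
PV = $27,000.00 / (1 + 0.044)^12
PV = $27,000.00 / 1.676509
PV = $16,104.89

PV = FV / (1 + r)^t = $16,104.89


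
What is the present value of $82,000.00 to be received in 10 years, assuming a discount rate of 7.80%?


Present value formula: PV = FV / (1 + r)^t
PV = $82,000.00 / (1 + 0.078)^10
PV = $82,000.00 / 2.1192764
PV = $38,692.45

PV = FV / (1 + r)^t = $38,692.45


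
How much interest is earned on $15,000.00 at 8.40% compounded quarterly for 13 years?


Compound interest earned = final amount − principal.
A = P(1 + r/n)^(nt) = $15,000.00 × (1 + 0.084/4)^(4 × 13) = $44,200.77
Interest = A − P = $44,200.77 − $15,000.00 = $29,200.77

Interest = A - P = $29,200.77


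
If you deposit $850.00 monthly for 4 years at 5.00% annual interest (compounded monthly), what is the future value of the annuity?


Future value of an ordinary annuity: FV = PMT × ((1 + r)^n − 1) / r
Monthly rate r = 0.05/12 ≈ 0.00416667, n = 48
FV = $850.00 × ((1 + 0.05/12)^48 − 1) / (0.05/12)
FV = $850.00 × 53.014885
FV = $45,062.65

FV = PMT × ((1+r)^n - 1)/r = $45,062.65


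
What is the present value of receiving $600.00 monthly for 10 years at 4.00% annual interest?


Present value of an ordinary annuity: PV = PMT × (1 − (1 + r)^(−n)) / r
Monthly rate r = 0.04/12 ≈ 0.00333333, n = 120
PV = $600.00 × (1 − (1 + 0.04/12)^(−120)) / (0.04/12)
PV = $600.00 × 98.7701749
PV = $59,262.10

PV = PMT × (1-(1+r)^(-n))/r = $59,262.10


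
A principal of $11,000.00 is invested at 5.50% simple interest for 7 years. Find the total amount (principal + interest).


Total amount formula: A = P(1 + rt) = P + P·r·t
Interest: I = P × r × t = $11,000.00 × 0.055 × 7 = $4,235.00
A = P + I = $11,000.00 + $4,235.00 = $15,235.00

A = P + I = P(1 + rt) = $15,235.00


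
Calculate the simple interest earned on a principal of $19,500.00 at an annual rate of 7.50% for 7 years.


Simple interest formula: I = P × r × t
I = $19,500.00 × 0.075 × 7
I = $10,237.50

I = P × r × t = $10,237.50


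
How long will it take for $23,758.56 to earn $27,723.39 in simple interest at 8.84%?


Rearrange the simple interest formula for t:
I = P × r × t  ⇒  t = I / (P × r)
t = $27,723.39 / ($23,758.56 × 0.0884)
t = 13.2

t = I/(P×r) = 13.2 years


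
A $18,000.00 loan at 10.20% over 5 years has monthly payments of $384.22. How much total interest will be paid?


Total paid over the life of the loan = PMT × n.
Total paid = $384.22 × 60 = $23,053.20
Total interest = total paid − principal = $23,053.20 − $18,000.00 = $5,053.20

Total interest = (PMT × n) - PV = $5,053.20


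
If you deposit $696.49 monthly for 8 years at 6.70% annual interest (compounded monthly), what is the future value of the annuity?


Future value of an ordinary annuity: FV = PMT × ((1 + r)^n − 1) / r
Monthly rate r = 0.067/12 ≈ 0.00558333, n = 96
FV = $696.49 × ((1 + 0.067/12)^96 − 1) / (0.067/12)
FV = $696.49 × 126.557096
FV = $88,145.75

FV = PMT × ((1+r)^n - 1)/r = $88,145.75


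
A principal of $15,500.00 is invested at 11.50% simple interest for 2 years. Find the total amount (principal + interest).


Total amount formula: A = P(1 + rt) = P + P·r·t
Interest: I = P × r × t = $15,500.00 × 0.115 × 2 = $3,565.00
A = P + I = $15,500.00 + $3,565.00 = $19,065.00

A = P + I = P(1 + rt) = $19,065.00


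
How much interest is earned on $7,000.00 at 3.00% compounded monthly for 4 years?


Compound interest earned = final amount − principal.
A = P(1 + r/n)^(nt) = $7,000.00 × (1 + 0.03/12)^(12 × 4) = $7,891.30
Interest = A − P = $7,891.30 − $7,000.00 = $891.30

Interest = A - P = $891.30


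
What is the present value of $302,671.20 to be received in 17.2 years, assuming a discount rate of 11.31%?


Present value formula: PV = FV / (1 + r)^t
PV = $302,671.20 / (1 + 0.1131)^17.2
PV = $302,671.20 / 6.315212
PV = $47,927.32

PV = FV / (1 + r)^t = $47,927.32


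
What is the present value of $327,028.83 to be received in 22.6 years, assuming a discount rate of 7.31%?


Present value formula: PV = FV / (1 + r)^t
PV = $327,028.83 / (1 + 0.0731)^22.6
PV = $327,028.83 / 4.925705
PV = $66,392.29

PV = FV / (1 + r)^t = $66,392.29


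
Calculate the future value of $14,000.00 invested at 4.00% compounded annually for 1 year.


Compound interest formula: A = P(1 + r/n)^(nt)
A = $14,000.00 × (1 + 0.04/1)^(1 × 1)
Growth factor: (1 + 0.04/1)^1 = 1.040000
A = $14,000.00 × 1.040000
A = $14,560.00

A = P(1 + r/n)^(nt) = $14,560.00


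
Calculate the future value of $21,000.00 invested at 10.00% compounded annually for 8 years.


Compound interest formula: A = P(1 + r/n)^(nt)
A = $21,000.00 × (1 + 0.1/1)^(1 × 8)
Growth factor: (1 + 0.1/1)^8 = 2.143589
A = $21,000.00 × 2.143589
A = $45,015.37

A = P(1 + r/n)^(nt) = $45,015.37


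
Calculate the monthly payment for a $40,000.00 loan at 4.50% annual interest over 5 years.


Loan payment formula: PMT = PV × r / (1 − (1 + r)^(−n))
Monthly rate r = 0.045/12 = 0.00375, n = 60 months
Denominator: 1 − (1 + 0.045/12)^(−60) = 0.201148
PMT = $40,000.00 × (0.045/12) / 0.201148
PMT = $745.72 per month

PMT = PV × r / (1-(1+r)^(-n)) = $745.72/month


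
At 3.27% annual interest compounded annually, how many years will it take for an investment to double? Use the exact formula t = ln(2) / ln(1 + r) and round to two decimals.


Doubling condition: (1 + r)^t = 2
Take ln of both sides: t × ln(1 + r) = ln(2)
t = ln(2) / ln(1 + r)
t = 0.693147 / 0.032177
t = 21.54

t = ln(2) / ln(1 + r) = 21.54 years


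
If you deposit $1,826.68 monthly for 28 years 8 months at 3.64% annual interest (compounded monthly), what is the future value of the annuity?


Future value of an ordinary annuity: FV = PMT × ((1 + r)^n − 1) / r
Monthly rate r = 0.0364/12 ≈ 0.00303333, n = 344
FV = $1,826.68 × ((1 + 0.0364/12)^344 − 1) / (0.0364/12)
FV = $1,826.68 × 604.800511
FV = $1,104,777.00

FV = PMT × ((1+r)^n - 1)/r = $1,104,777.00


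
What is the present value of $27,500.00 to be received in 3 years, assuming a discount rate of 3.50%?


Present value formula: PV = FV / (1 + r)^t
PV = $27,500.00 / (1 + 0.035)^3
PV = $27,500.00 / 1.108718
PV = $24,803.42

PV = FV / (1 + r)^t = $24,803.42


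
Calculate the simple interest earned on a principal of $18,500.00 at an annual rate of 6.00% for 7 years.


Simple interest formula: I = P × r × t
I = $18,500.00 × 0.06 × 7
I = $7,770.00

I = P × r × t = $7,770.00


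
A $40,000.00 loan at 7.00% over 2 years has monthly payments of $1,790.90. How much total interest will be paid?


Total paid over the life of the loan = PMT × n.
Total paid = $1,790.90 × 24 = $42,981.60
Total interest = total paid − principal = $42,981.60 − $40,000.00 = $2,981.60

Total interest = (PMT × n) - PV = $2,981.60


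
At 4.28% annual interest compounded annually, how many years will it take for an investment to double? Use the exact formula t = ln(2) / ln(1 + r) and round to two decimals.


Doubling condition: (1 + r)^t = 2
Take ln of both sides: t × ln(1 + r) = ln(2)
t = ln(2) / ln(1 + r)
t = 0.693147 / 0.041909
t = 16.54

t = ln(2) / ln(1 + r) = 16.54 years


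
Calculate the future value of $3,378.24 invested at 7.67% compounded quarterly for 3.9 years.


Compound interest formula: A = P(1 + r/n)^(nt)
A = $3,378.24 × (1 + 0.0767/4)^(4 × 3.9)
Growth factor: (1 + 0.0767/4)^15.6 = 1.344871
A = $3,378.24 × 1.344871
A = $4,543.30

A = P(1 + r/n)^(nt) = $4,543.30


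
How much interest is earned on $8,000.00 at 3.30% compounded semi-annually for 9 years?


Compound interest earned = final amount − principal.
A = P(1 + r/n)^(nt) = $8,000.00 × (1 + 0.033/2)^(2 × 9) = $10,740.46
Interest = A − P = $10,740.46 − $8,000.00 = $2,740.46

Interest = A - P = $2,740.46


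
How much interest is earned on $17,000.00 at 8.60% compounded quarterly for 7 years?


Compound interest earned = final amount − principal.
A = P(1 + r/n)^(nt) = $17,000.00 × (1 + 0.086/4)^(4 × 7) = $30,840.63
Interest = A − P = $30,840.63 − $17,000.00 = $13,840.63

Interest = A - P = $13,840.63


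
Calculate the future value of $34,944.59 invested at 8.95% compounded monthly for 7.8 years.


Compound interest formula: A = P(1 + r/n)^(nt)
A = $34,944.59 × (1 + 0.0895/12)^(12 × 7.8)
Growth factor: (1 + 0.0895/12)^93.6 = 2.0047303
A = $34,944.59 × 2.0047303
A = $70,054.48

A = P(1 + r/n)^(nt) = $70,054.48


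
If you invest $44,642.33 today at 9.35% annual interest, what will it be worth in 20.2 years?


Future value formula: FV = PV × (1 + r)^t
FV = $44,642.33 × (1 + 0.0935)^20.2
FV = $44,642.33 × 6.083304
FV = $271,572.86

FV = PV × (1 + r)^t = $271,572.86


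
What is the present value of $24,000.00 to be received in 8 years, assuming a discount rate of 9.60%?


Present value formula: PV = FV / (1 + r)^t
PV = $24,000.00 / (1 + 0.096)^8
PV = $24,000.00 / 2.082018
PV = $11,527.28

PV = FV / (1 + r)^t = $11,527.28


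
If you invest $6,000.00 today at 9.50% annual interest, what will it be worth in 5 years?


Future value formula: FV = PV × (1 + r)^t
FV = $6,000.00 × (1 + 0.095)^5
FV = $6,000.00 × 1.574239
FV = $9,445.43

FV = PV × (1 + r)^t = $9,445.43


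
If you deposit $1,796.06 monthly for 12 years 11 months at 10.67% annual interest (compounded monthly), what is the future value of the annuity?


Future value of an ordinary annuity: FV = PMT × ((1 + r)^n − 1) / r
Monthly rate r = 0.1067/12 ≈ 0.00889167, n = 155
FV = $1,796.06 × ((1 + 0.1067/12)^155 − 1) / (0.1067/12)
FV = $1,796.06 × 331.061800
FV = $594,606.86

FV = PMT × ((1+r)^n - 1)/r = $594,606.86


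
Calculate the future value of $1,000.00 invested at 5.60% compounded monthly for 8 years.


Compound interest formula: A = P(1 + r/n)^(nt)
A = $1,000.00 × (1 + 0.056/12)^(12 × 8)
Growth factor: (1 + 0.056/12)^96 = 1.563548
A = $1,000.00 × 1.563548
A = $1,563.55

A = P(1 + r/n)^(nt) = $1,563.55


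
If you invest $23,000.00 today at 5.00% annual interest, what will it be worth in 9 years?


Future value formula: FV = PV × (1 + r)^t
FV = $23,000.00 × (1 + 0.05)^9
FV = $23,000.00 × 1.5513282
FV = $35,680.55

FV = PV × (1 + r)^t = $35,680.55


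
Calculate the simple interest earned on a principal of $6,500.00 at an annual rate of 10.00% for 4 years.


Simple interest formula: I = P × r × t
I = $6,500.00 × 0.1 × 4
I = $2,600.00

I = P × r × t = $2,600.00


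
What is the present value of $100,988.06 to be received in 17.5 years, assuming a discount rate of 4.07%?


Present value formula: PV = FV / (1 + r)^t
PV = $100,988.06 / (1 + 0.0407)^17.5
PV = $100,988.06 / 2.0100053
PV = $50,242.68

PV = FV / (1 + r)^t = $50,242.68


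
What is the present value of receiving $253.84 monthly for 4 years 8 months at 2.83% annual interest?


Present value of an ordinary annuity: PV = PMT × (1 − (1 + r)^(−n)) / r
Monthly rate r = 0.0283/12 ≈ 0.00235833, n = 56
PV = $253.84 × (1 − (1 + 0.0283/12)^(−56)) / (0.0283/12)
PV = $253.84 × 52.401908
PV = $13,301.70

PV = PMT × (1-(1+r)^(-n))/r = $13,301.70


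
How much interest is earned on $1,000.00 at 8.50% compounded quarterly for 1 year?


Compound interest earned = final amount − principal.
A = P(1 + r/n)^(nt) = $1,000.00 × (1 + 0.085/4)^(4 × 1) = $1,087.75
Interest = A − P = $1,087.75 − $1,000.00 = $87.75

Interest = A - P = $87.75


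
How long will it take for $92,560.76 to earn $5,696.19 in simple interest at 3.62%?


Rearrange the simple interest formula for t:
I = P × r × t  ⇒  t = I / (P × r)
t = $5,696.19 / ($92,560.76 × 0.0362)
t = 1.7

t = I/(P×r) = 1.7 years


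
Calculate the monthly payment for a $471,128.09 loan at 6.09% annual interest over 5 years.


Loan payment formula: PMT = PV × r / (1 − (1 + r)^(−n))
Monthly rate r = 0.0609/12 = 0.005075, n = 60 months
Denominator: 1 − (1 + 0.0609/12)^(−60) = 0.2619398
PMT = $471,128.09 × (0.0609/12) / 0.2619398
PMT = $9,127.96 per month

PMT = PV × r / (1-(1+r)^(-n)) = $9,127.96/month


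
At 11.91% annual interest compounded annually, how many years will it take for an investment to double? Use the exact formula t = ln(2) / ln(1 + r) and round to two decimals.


Doubling condition: (1 + r)^t = 2
Take ln of both sides: t × ln(1 + r) = ln(2)
t = ln(2) / ln(1 + r)
t = 0.693147 / 0.112525
t = 6.16

t = ln(2) / ln(1 + r) = 6.16 years


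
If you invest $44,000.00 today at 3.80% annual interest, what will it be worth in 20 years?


Future value formula: FV = PV × (1 + r)^t
FV = $44,000.00 × (1 + 0.038)^20
FV = $44,000.00 × 2.1083712
FV = $92,768.33

FV = PV × (1 + r)^t = $92,768.33


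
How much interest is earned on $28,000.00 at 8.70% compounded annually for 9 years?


Compound interest earned = final amount − principal.
A = P(1 + r/n)^(nt) = $28,000.00 × (1 + 0.087/1)^(1 × 9) = $59,323.11
Interest = A − P = $59,323.11 − $28,000.00 = $31,323.11

Interest = A - P = $31,323.11


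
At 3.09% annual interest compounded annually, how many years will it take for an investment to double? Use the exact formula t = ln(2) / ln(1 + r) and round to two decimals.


Doubling condition: (1 + r)^t = 2
Take ln of both sides: t × ln(1 + r) = ln(2)
t = ln(2) / ln(1 + r)
t = 0.693147 / 0.030432
t = 22.78

t = ln(2) / ln(1 + r) = 22.78 years


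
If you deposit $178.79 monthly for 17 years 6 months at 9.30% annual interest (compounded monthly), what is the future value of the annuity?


Future value of an ordinary annuity: FV = PMT × ((1 + r)^n − 1) / r
Monthly rate r = 0.093/12 = 0.00775, n = 210
FV = $178.79 × ((1 + 0.093/12)^210 − 1) / (0.093/12)
FV = $178.79 × 523.779143
FV = $93,646.47

FV = PMT × ((1+r)^n - 1)/r = $93,646.47


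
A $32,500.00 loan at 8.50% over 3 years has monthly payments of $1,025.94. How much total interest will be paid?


Total paid over the life of the loan = PMT × n.
Total paid = $1,025.94 × 36 = $36,933.84
Total interest = total paid − principal = $36,933.84 − $32,500.00 = $4,433.84

Total interest = (PMT × n) - PV = $4,433.84


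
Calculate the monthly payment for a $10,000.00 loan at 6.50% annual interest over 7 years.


Loan payment formula: PMT = PV × r / (1 − (1 + r)^(−n))
Monthly rate r = 0.065/12 ≈ 0.00541667, n = 84 months
Denominator: 1 − (1 + 0.065/12)^(−84) = 0.364773
PMT = $10,000.00 × (0.065/12) / 0.364773
PMT = $148.49 per month

PMT = PV × r / (1-(1+r)^(-n)) = $148.49/month


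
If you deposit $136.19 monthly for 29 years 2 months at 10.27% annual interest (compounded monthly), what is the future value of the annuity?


Future value of an ordinary annuity: FV = PMT × ((1 + r)^n − 1) / r
Monthly rate r = 0.1027/12 ≈ 0.00855833, n = 350
FV = $136.19 × ((1 + 0.1027/12)^350 − 1) / (0.1027/12)
FV = $136.19 × 2189.734984
FV = $298,220.01

FV = PMT × ((1+r)^n - 1)/r = $298,220.01


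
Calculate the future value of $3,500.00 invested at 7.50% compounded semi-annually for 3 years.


Compound interest formula: A = P(1 + r/n)^(nt)
A = $3,500.00 × (1 + 0.075/2)^(2 × 3)
Growth factor: (1 + 0.075/2)^6 = 1.2471785
A = $3,500.00 × 1.2471785
A = $4,365.12

A = P(1 + r/n)^(nt) = $4,365.12


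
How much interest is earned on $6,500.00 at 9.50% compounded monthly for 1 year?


Compound interest earned = final amount − principal.
A = P(1 + r/n)^(nt) = $6,500.00 × (1 + 0.095/12)^(12 × 1) = $7,145.11
Interest = A − P = $7,145.11 − $6,500.00 = $645.11

Interest = A - P = $645.11


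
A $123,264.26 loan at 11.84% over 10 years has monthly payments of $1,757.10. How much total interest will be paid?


Total paid over the life of the loan = PMT × n.
Total paid = $1,757.10 × 120 = $210,852.00
Total interest = total paid − principal = $210,852.00 − $123,264.26 = $87,587.74

Total interest = (PMT × n) - PV = $87,587.74


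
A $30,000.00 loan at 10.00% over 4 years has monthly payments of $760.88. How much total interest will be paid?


Total paid over the life of the loan = PMT × n.
Total paid = $760.88 × 48 = $36,522.24
Total interest = total paid − principal = $36,522.24 − $30,000.00 = $6,522.24

Total interest = (PMT × n) - PV = $6,522.24


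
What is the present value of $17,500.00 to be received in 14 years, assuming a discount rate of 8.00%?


Present value formula: PV = FV / (1 + r)^t
PV = $17,500.00 / (1 + 0.08)^14
PV = $17,500.00 / 2.937194
PV = $5,958.07

PV = FV / (1 + r)^t = $5,958.07


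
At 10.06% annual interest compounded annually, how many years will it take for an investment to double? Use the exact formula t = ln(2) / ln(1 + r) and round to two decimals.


Doubling condition: (1 + r)^t = 2
Take ln of both sides: t × ln(1 + r) = ln(2)
t = ln(2) / ln(1 + r)
t = 0.693147 / 0.095855
t = 7.23

t = ln(2) / ln(1 + r) = 7.23 years


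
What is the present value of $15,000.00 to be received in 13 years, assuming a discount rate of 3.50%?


Present value formula: PV = FV / (1 + r)^t
PV = $15,000.00 / (1 + 0.035)^13
PV = $15,000.00 / 1.563956
PV = $9,591.06

PV = FV / (1 + r)^t = $9,591.06


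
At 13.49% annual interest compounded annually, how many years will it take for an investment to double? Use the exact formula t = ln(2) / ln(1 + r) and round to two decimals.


Doubling condition: (1 + r)^t = 2
Take ln of both sides: t × ln(1 + r) = ln(2)
t = ln(2) / ln(1 + r)
t = 0.693147 / 0.126545
t = 5.48

t = ln(2) / ln(1 + r) = 5.48 years


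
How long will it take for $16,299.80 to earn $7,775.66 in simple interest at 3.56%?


Rearrange the simple interest formula for t:
I = P × r × t  ⇒  t = I / (P × r)
t = $7,775.66 / ($16,299.80 × 0.0356)
t = 13.4

t = I/(P×r) = 13.4 years


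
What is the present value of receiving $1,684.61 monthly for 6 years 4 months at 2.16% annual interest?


Present value of an ordinary annuity: PV = PMT × (1 − (1 + r)^(−n)) / r
Monthly rate r = 0.0216/12 = 0.0018, n = 76
PV = $1,684.61 × (1 − (1 + 0.0216/12)^(−76)) / (0.0216/12)
PV = $1,684.61 × 70.971170
PV = $119,558.74

PV = PMT × (1-(1+r)^(-n))/r = $119,558.74


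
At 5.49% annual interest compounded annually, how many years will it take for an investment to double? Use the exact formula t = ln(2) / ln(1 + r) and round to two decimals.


Doubling condition: (1 + r)^t = 2
Take ln of both sides: t × ln(1 + r) = ln(2)
t = ln(2) / ln(1 + r)
t = 0.693147 / 0.053446
t = 12.97

t = ln(2) / ln(1 + r) = 12.97 years


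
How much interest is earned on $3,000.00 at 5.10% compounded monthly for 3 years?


Compound interest earned = final amount − principal.
A = P(1 + r/n)^(nt) = $3,000.00 × (1 + 0.051/12)^(12 × 3) = $3,494.84
Interest = A − P = $3,494.84 − $3,000.00 = $494.84

Interest = A - P = $494.84


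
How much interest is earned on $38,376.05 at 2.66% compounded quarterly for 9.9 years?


Compound interest earned = final amount − principal.
A = P(1 + r/n)^(nt) = $38,376.05 × (1 + 0.0266/4)^(4 × 9.9) = $49,894.05
Interest = A − P = $49,894.05 − $38,376.05 = $11,518.00

Interest = A - P = $11,518.00


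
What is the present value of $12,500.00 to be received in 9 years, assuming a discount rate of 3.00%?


Present value formula: PV = FV / (1 + r)^t
PV = $12,500.00 / (1 + 0.03)^9
PV = $12,500.00 / 1.304773
PV = $9,580.21

PV = FV / (1 + r)^t = $9,580.21


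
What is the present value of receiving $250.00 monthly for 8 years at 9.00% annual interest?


Present value of an ordinary annuity: PV = PMT × (1 − (1 + r)^(−n)) / r
Monthly rate r = 0.09/12 = 0.0075, n = 96
PV = $250.00 × (1 − (1 + 0.09/12)^(−96)) / (0.09/12)
PV = $250.00 × 68.258439
PV = $17,064.61

PV = PMT × (1-(1+r)^(-n))/r = $17,064.61


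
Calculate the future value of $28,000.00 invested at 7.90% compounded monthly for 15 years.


Compound interest formula: A = P(1 + r/n)^(nt)
A = $28,000.00 × (1 + 0.079/12)^(12 × 15)
Growth factor: (1 + 0.079/12)^180 = 3.2580094
A = $28,000.00 × 3.2580094
A = $91,224.26

A = P(1 + r/n)^(nt) = $91,224.26


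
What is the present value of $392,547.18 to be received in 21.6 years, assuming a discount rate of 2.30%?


Present value formula: PV = FV / (1 + r)^t
PV = $392,547.18 / (1 + 0.023)^21.6
PV = $392,547.18 / 1.6342319
PV = $240,202.86

PV = FV / (1 + r)^t = $240,202.86


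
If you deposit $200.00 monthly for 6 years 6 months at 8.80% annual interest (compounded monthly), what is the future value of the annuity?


Future value of an ordinary annuity: FV = PMT × ((1 + r)^n − 1) / r
Monthly rate r = 0.088/12 ≈ 0.00733333, n = 78
FV = $200.00 × ((1 + 0.088/12)^78 − 1) / (0.088/12)
FV = $200.00 × 104.742679
FV = $20,948.54

FV = PMT × ((1+r)^n - 1)/r = $20,948.54


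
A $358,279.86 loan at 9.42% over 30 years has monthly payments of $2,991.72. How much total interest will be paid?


Total paid over the life of the loan = PMT × n.
Total paid = $2,991.72 × 360 = $1,077,019.20
Total interest = total paid − principal = $1,077,019.20 − $358,279.86 = $718,739.34

Total interest = (PMT × n) - PV = $718,739.34


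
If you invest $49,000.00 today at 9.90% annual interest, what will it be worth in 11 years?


Future value formula: FV = PV × (1 + r)^t
FV = $49,000.00 × (1 + 0.099)^11
FV = $49,000.00 × 2.8247149
FV = $138,411.03

FV = PV × (1 + r)^t = $138,411.03


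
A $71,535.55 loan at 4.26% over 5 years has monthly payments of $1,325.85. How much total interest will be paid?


Total paid over the life of the loan = PMT × n.
Total paid = $1,325.85 × 60 = $79,551.00
Total interest = total paid − principal = $79,551.00 − $71,535.55 = $8,015.45

Total interest = (PMT × n) - PV = $8,015.45


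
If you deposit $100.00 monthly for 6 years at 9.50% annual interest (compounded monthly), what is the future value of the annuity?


Future value of an ordinary annuity: FV = PMT × ((1 + r)^n − 1) / r
Monthly rate r = 0.095/12 ≈ 0.00791667, n = 72
FV = $100.00 × ((1 + 0.095/12)^72 − 1) / (0.095/12)
FV = $100.00 × 96.543509
FV = $9,654.35

FV = PMT × ((1+r)^n - 1)/r = $9,654.35


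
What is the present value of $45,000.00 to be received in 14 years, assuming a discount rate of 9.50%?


Present value formula: PV = FV / (1 + r)^t
PV = $45,000.00 / (1 + 0.095)^14
PV = $45,000.00 / 3.562851
PV = $12,630.33

PV = FV / (1 + r)^t = $12,630.33


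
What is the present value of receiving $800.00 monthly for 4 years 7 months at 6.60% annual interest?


Present value of an ordinary annuity: PV = PMT × (1 − (1 + r)^(−n)) / r
Monthly rate r = 0.066/12 = 0.0055, n = 55
PV = $800.00 × (1 − (1 + 0.066/12)^(−55)) / (0.066/12)
PV = $800.00 × 47.348868
PV = $37,879.09

PV = PMT × (1-(1+r)^(-n))/r = $37,879.09


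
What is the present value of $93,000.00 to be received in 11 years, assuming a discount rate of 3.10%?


Present value formula: PV = FV / (1 + r)^t
PV = $93,000.00 / (1 + 0.031)^11
PV = $93,000.00 / 1.399089
PV = $66,471.83

PV = FV / (1 + r)^t = $66,471.83


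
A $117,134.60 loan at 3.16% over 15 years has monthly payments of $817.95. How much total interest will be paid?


Total paid over the life of the loan = PMT × n.
Total paid = $817.95 × 180 = $147,231.00
Total interest = total paid − principal = $147,231.00 − $117,134.60 = $30,096.40

Total interest = (PMT × n) - PV = $30,096.40


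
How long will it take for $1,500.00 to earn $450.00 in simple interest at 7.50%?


Rearrange the simple interest formula for t:
I = P × r × t  ⇒  t = I / (P × r)
t = $450.00 / ($1,500.00 × 0.075)
t = 4

t = I/(P×r) = 4 years


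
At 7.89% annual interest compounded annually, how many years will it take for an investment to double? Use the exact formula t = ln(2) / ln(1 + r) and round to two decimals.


Doubling condition: (1 + r)^t = 2
Take ln of both sides: t × ln(1 + r) = ln(2)
t = ln(2) / ln(1 + r)
t = 0.693147 / 0.075942
t = 9.13

t = ln(2) / ln(1 + r) = 9.13 years


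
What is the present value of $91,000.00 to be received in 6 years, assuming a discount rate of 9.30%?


Present value formula: PV = FV / (1 + r)^t
PV = $91,000.00 / (1 + 0.093)^6
PV = $91,000.00 / 1.7049866
PV = $53,372.85

PV = FV / (1 + r)^t = $53,372.85


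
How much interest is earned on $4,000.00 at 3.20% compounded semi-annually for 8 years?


Compound interest earned = final amount − principal.
A = P(1 + r/n)^(nt) = $4,000.00 × (1 + 0.032/2)^(2 × 8) = $5,156.55
Interest = A − P = $5,156.55 − $4,000.00 = $1,156.55

Interest = A - P = $1,156.55


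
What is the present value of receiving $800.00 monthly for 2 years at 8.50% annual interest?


Present value of an ordinary annuity: PV = PMT × (1 − (1 + r)^(−n)) / r
Monthly rate r = 0.085/12 ≈ 0.00708333, n = 24
PV = $800.00 × (1 − (1 + 0.085/12)^(−24)) / (0.085/12)
PV = $800.00 × 21.999453
PV = $17,599.56

PV = PMT × (1-(1+r)^(-n))/r = $17,599.56


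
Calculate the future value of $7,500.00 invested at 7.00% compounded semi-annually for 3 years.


Compound interest formula: A = P(1 + r/n)^(nt)
A = $7,500.00 × (1 + 0.07/2)^(2 × 3)
Growth factor: (1 + 0.07/2)^6 = 1.229255
A = $7,500.00 × 1.229255
A = $9,219.41

A = P(1 + r/n)^(nt) = $9,219.41


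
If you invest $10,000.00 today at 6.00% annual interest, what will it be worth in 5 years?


Future value formula: FV = PV × (1 + r)^t
FV = $10,000.00 × (1 + 0.06)^5
FV = $10,000.00 × 1.338226
FV = $13,382.26

FV = PV × (1 + r)^t = $13,382.26


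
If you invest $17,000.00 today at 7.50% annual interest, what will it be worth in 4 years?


Future value formula: FV = PV × (1 + r)^t
FV = $17,000.00 × (1 + 0.075)^4
FV = $17,000.00 × 1.33546914
FV = $22,702.98

FV = PV × (1 + r)^t = $22,702.98


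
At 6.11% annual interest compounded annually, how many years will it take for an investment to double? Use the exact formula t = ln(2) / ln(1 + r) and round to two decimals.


Doubling condition: (1 + r)^t = 2
Take ln of both sides: t × ln(1 + r) = ln(2)
t = ln(2) / ln(1 + r)
t = 0.693147 / 0.059306
t = 11.69

t = ln(2) / ln(1 + r) = 11.69 years


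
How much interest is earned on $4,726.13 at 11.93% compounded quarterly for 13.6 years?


Compound interest earned = final amount − principal.
A = P(1 + r/n)^(nt) = $4,726.13 × (1 + 0.1193/4)^(4 × 13.6) = $23,379.56
Interest = A − P = $23,379.56 − $4,726.13 = $18,653.43

Interest = A - P = $18,653.43


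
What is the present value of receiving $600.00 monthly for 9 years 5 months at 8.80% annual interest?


Present value of an ordinary annuity: PV = PMT × (1 − (1 + r)^(−n)) / r
Monthly rate r = 0.088/12 ≈ 0.00733333, n = 113
PV = $600.00 × (1 − (1 + 0.088/12)^(−113)) / (0.088/12)
PV = $600.00 × 76.642732
PV = $45,985.64

PV = PMT × (1-(1+r)^(-n))/r = $45,985.64


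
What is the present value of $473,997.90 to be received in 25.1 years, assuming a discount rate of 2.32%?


Present value formula: PV = FV / (1 + r)^t
PV = $473,997.90 / (1 + 0.0232)^25.1
PV = $473,997.90 / 1.7783177
PV = $266,542.87

PV = FV / (1 + r)^t = $266,542.87


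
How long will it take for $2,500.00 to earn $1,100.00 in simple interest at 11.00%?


Rearrange the simple interest formula for t:
I = P × r × t  ⇒  t = I / (P × r)
t = $1,100.00 / ($2,500.00 × 0.11)
t = 4

t = I/(P×r) = 4 years


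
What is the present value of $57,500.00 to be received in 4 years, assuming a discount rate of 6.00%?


Present value formula: PV = FV / (1 + r)^t
PV = $57,500.00 / (1 + 0.06)^4
PV = $57,500.00 / 1.26247696
PV = $45,545.39

PV = FV / (1 + r)^t = $45,545.39


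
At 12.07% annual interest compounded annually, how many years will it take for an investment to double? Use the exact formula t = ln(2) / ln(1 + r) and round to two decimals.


Doubling condition: (1 + r)^t = 2
Take ln of both sides: t × ln(1 + r) = ln(2)
t = ln(2) / ln(1 + r)
t = 0.693147 / 0.113953
t = 6.08

t = ln(2) / ln(1 + r) = 6.08 years


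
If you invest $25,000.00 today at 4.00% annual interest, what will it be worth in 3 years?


Future value formula: FV = PV × (1 + r)^t
FV = $25,000.00 × (1 + 0.04)^3
FV = $25,000.00 × 1.124864
FV = $28,121.60

FV = PV × (1 + r)^t = $28,121.60


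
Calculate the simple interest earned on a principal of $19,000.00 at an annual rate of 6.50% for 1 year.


Simple interest formula: I = P × r × t
I = $19,000.00 × 0.065 × 1
I = $1,235.00

I = P × r × t = $1,235.00


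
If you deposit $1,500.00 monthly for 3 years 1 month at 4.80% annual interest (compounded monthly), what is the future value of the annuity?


Future value of an ordinary annuity: FV = PMT × ((1 + r)^n − 1) / r
Monthly rate r = 0.048/12 = 0.004, n = 37
FV = $1,500.00 × ((1 + 0.048/12)^37 − 1) / (0.048/12)
FV = $1,500.00 × 39.792661
FV = $59,688.99

FV = PMT × ((1+r)^n - 1)/r = $59,688.99


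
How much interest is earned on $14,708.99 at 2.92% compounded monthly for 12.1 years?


Compound interest earned = final amount − principal.
A = P(1 + r/n)^(nt) = $14,708.99 × (1 + 0.0292/12)^(12 × 12.1) = $20,933.48
Interest = A − P = $20,933.48 − $14,708.99 = $6,224.49

Interest = A - P = $6,224.49


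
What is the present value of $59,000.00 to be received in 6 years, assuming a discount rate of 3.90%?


Present value formula: PV = FV / (1 + r)^t
PV = $59,000.00 / (1 + 0.039)^6
PV = $59,000.00 / 1.2580366
PV = $46,898.48

PV = FV / (1 + r)^t = $46,898.48


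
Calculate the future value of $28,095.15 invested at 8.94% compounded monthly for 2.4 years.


Compound interest formula: A = P(1 + r/n)^(nt)
A = $28,095.15 × (1 + 0.0894/12)^(12 × 2.4)
Growth factor: (1 + 0.0894/12)^28.8 = 1.238331
A = $28,095.15 × 1.238331
A = $34,791.10

A = P(1 + r/n)^(nt) = $34,791.10


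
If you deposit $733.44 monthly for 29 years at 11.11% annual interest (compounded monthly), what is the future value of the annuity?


Future value of an ordinary annuity: FV = PMT × ((1 + r)^n − 1) / r
Monthly rate r = 0.1111/12 ≈ 0.00925833, n = 348
FV = $733.44 × ((1 + 0.1111/12)^348 − 1) / (0.1111/12)
FV = $733.44 × 2560.585658
FV = $1,878,035.95

FV = PMT × ((1+r)^n - 1)/r = $1,878,035.95


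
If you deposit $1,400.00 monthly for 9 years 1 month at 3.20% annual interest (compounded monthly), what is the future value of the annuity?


Future value of an ordinary annuity: FV = PMT × ((1 + r)^n − 1) / r
Monthly rate r = 0.032/12 ≈ 0.00266667, n = 109
FV = $1,400.00 × ((1 + 0.032/12)^109 − 1) / (0.032/12)
FV = $1,400.00 × 126.300552
FV = $176,820.77

FV = PMT × ((1+r)^n - 1)/r = $176,820.77


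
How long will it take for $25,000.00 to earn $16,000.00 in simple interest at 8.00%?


Rearrange the simple interest formula for t:
I = P × r × t  ⇒  t = I / (P × r)
t = $16,000.00 / ($25,000.00 × 0.08)
t = 8

t = I/(P×r) = 8 years


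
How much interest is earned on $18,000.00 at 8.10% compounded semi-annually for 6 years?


Compound interest earned = final amount − principal.
A = P(1 + r/n)^(nt) = $18,000.00 × (1 + 0.081/2)^(2 × 6) = $28,985.28
Interest = A − P = $28,985.28 − $18,000.00 = $10,985.28

Interest = A - P = $10,985.28


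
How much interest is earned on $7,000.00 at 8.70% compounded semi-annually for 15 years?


Compound interest earned = final amount − principal.
A = P(1 + r/n)^(nt) = $7,000.00 × (1 + 0.087/2)^(2 × 15) = $25,111.44
Interest = A − P = $25,111.44 − $7,000.00 = $18,111.44

Interest = A - P = $18,111.44


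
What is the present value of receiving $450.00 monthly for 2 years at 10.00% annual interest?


Present value of an ordinary annuity: PV = PMT × (1 − (1 + r)^(−n)) / r
Monthly rate r = 0.1/12 ≈ 0.00833333, n = 24
PV = $450.00 × (1 − (1 + 0.1/12)^(−24)) / (0.1/12)
PV = $450.00 × 21.670855
PV = $9,751.88

PV = PMT × (1-(1+r)^(-n))/r = $9,751.88


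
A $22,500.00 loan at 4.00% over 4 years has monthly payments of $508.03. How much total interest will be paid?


Total paid over the life of the loan = PMT × n.
Total paid = $508.03 × 48 = $24,385.44
Total interest = total paid − principal = $24,385.44 − $22,500.00 = $1,885.44

Total interest = (PMT × n) - PV = $1,885.44


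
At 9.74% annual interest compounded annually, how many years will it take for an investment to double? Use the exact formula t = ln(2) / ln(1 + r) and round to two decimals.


Doubling condition: (1 + r)^t = 2
Take ln of both sides: t × ln(1 + r) = ln(2)
t = ln(2) / ln(1 + r)
t = 0.693147 / 0.092944
t = 7.46

t = ln(2) / ln(1 + r) = 7.46 years


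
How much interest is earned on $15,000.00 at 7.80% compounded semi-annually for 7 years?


Compound interest earned = final amount − principal.
A = P(1 + r/n)^(nt) = $15,000.00 × (1 + 0.078/2)^(2 × 7) = $25,627.66
Interest = A − P = $25,627.66 − $15,000.00 = $10,627.66

Interest = A - P = $10,627.66


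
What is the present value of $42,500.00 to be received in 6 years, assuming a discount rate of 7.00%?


Present value formula: PV = FV / (1 + r)^t
PV = $42,500.00 / (1 + 0.07)^6
PV = $42,500.00 / 1.5007304
PV = $28,319.54

PV = FV / (1 + r)^t = $28,319.54


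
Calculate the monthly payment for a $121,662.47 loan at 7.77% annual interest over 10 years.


Loan payment formula: PMT = PV × r / (1 − (1 + r)^(−n))
Monthly rate r = 0.0777/12 = 0.006475, n = 120 months
Denominator: 1 − (1 + 0.0777/12)^(−120) = 0.539064
PMT = $121,662.47 × (0.0777/12) / 0.539064
PMT = $1,461.36 per month

PMT = PV × r / (1-(1+r)^(-n)) = $1,461.36/month


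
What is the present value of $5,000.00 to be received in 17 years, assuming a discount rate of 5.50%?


Present value formula: PV = FV / (1 + r)^t
PV = $5,000.00 / (1 + 0.055)^17
PV = $5,000.00 / 2.484802
PV = $2,012.23

PV = FV / (1 + r)^t = $2,012.23


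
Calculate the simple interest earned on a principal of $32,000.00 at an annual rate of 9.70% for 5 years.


Simple interest formula: I = P × r × t
I = $32,000.00 × 0.097 × 5
I = $15,520.00

I = P × r × t = $15,520.00


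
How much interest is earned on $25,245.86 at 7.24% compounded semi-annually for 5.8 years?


Compound interest earned = final amount − principal.
A = P(1 + r/n)^(nt) = $25,245.86 × (1 + 0.0724/2)^(2 × 5.8) = $38,136.06
Interest = A − P = $38,136.06 − $25,245.86 = $12,890.20

Interest = A - P = $12,890.20


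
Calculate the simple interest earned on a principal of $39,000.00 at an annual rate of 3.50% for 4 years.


Simple interest formula: I = P × r × t
I = $39,000.00 × 0.035 × 4
I = $5,460.00

I = P × r × t = $5,460.00


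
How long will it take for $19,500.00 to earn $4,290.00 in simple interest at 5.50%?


Rearrange the simple interest formula for t:
I = P × r × t  ⇒  t = I / (P × r)
t = $4,290.00 / ($19,500.00 × 0.055)
t = 4

t = I/(P×r) = 4 years


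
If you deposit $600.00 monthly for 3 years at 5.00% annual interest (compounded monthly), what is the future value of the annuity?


Future value of an ordinary annuity: FV = PMT × ((1 + r)^n − 1) / r
Monthly rate r = 0.05/12 ≈ 0.00416667, n = 36
FV = $600.00 × ((1 + 0.05/12)^36 − 1) / (0.05/12)
FV = $600.00 × 38.753336
FV = $23,252.00

FV = PMT × ((1+r)^n - 1)/r = $23,252.00


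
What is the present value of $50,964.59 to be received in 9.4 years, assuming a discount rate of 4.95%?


Present value formula: PV = FV / (1 + r)^t
PV = $50,964.59 / (1 + 0.0495)^9.4
PV = $50,964.59 / 1.5748347
PV = $32,361.87

PV = FV / (1 + r)^t = $32,361.87


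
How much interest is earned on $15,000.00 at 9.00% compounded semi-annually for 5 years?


Compound interest earned = final amount − principal.
A = P(1 + r/n)^(nt) = $15,000.00 × (1 + 0.09/2)^(2 × 5) = $23,294.54
Interest = A − P = $23,294.54 − $15,000.00 = $8,294.54

Interest = A - P = $8,294.54


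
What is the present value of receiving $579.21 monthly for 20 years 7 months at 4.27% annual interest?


Present value of an ordinary annuity: PV = PMT × (1 − (1 + r)^(−n)) / r
Monthly rate r = 0.0427/12 ≈ 0.00355833, n = 247
PV = $579.21 × (1 − (1 + 0.0427/12)^(−247)) / (0.0427/12)
PV = $579.21 × 164.154310
PV = $95,079.82

PV = PMT × (1-(1+r)^(-n))/r = $95,079.82


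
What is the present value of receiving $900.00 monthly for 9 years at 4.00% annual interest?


Present value of an ordinary annuity: PV = PMT × (1 − (1 + r)^(−n)) / r
Monthly rate r = 0.04/12 ≈ 0.00333333, n = 108
PV = $900.00 × (1 − (1 + 0.04/12)^(−108)) / (0.04/12)
PV = $900.00 × 90.5717613
PV = $81,514.59

PV = PMT × (1-(1+r)^(-n))/r = $81,514.59


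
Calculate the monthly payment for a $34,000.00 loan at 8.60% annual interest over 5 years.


Loan payment formula: PMT = PV × r / (1 − (1 + r)^(−n))
Monthly rate r = 0.086/12 ≈ 0.00716667, n = 60 months
Denominator: 1 − (1 + 0.086/12)^(−60) = 0.348493
PMT = $34,000.00 × (0.086/12) / 0.348493
PMT = $699.20 per month

PMT = PV × r / (1-(1+r)^(-n)) = $699.20/month


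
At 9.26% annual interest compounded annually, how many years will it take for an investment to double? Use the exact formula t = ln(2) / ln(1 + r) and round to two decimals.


Doubling condition: (1 + r)^t = 2
Take ln of both sides: t × ln(1 + r) = ln(2)
t = ln(2) / ln(1 + r)
t = 0.693147 / 0.088560
t = 7.83

t = ln(2) / ln(1 + r) = 7.83 years


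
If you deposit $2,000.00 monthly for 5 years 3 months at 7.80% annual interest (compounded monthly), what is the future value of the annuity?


Future value of an ordinary annuity: FV = PMT × ((1 + r)^n − 1) / r
Monthly rate r = 0.078/12 = 0.0065, n = 63
FV = $2,000.00 × ((1 + 0.078/12)^63 − 1) / (0.078/12)
FV = $2,000.00 × 77.549253
FV = $155,098.51

FV = PMT × ((1+r)^n - 1)/r = $155,098.51


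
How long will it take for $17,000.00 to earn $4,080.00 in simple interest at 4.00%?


Rearrange the simple interest formula for t:
I = P × r × t  ⇒  t = I / (P × r)
t = $4,080.00 / ($17,000.00 × 0.04)
t = 6

t = I/(P×r) = 6 years


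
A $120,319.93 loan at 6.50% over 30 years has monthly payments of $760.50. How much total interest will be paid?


Total paid over the life of the loan = PMT × n.
Total paid = $760.50 × 360 = $273,780.00
Total interest = total paid − principal = $273,780.00 − $120,319.93 = $153,460.07

Total interest = (PMT × n) - PV = $153,460.07


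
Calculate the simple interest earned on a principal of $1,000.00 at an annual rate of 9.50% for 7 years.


Simple interest formula: I = P × r × t
I = $1,000.00 × 0.095 × 7
I = $665.00

I = P × r × t = $665.00


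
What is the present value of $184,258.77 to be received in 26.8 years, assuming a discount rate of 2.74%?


Present value formula: PV = FV / (1 + r)^t
PV = $184,258.77 / (1 + 0.0274)^26.8
PV = $184,258.77 / 2.063575
PV = $89,291.05

PV = FV / (1 + r)^t = $89,291.05


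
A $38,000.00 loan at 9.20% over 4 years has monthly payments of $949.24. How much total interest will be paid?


Total paid over the life of the loan = PMT × n.
Total paid = $949.24 × 48 = $45,563.52
Total interest = total paid − principal = $45,563.52 − $38,000.00 = $7,563.52

Total interest = (PMT × n) - PV = $7,563.52


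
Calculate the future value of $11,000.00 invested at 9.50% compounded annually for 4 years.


Compound interest formula: A = P(1 + r/n)^(nt)
A = $11,000.00 × (1 + 0.095/1)^(1 × 4)
Growth factor: (1 + 0.095/1)^4 = 1.437661
A = $11,000.00 × 1.437661
A = $15,814.27

A = P(1 + r/n)^(nt) = $15,814.27
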